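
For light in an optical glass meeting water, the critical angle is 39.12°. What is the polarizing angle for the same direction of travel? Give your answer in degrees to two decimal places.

θ_B ≈ 32.25°

At the critical angle sin θ_c = n₂/n₁, giving n₂/n₁ = sin 39.12° = 0.6309.
Then tan θ_B = n₂/n₁ = 0.6309, so θ_B = arctan 0.6309 = 32.25°.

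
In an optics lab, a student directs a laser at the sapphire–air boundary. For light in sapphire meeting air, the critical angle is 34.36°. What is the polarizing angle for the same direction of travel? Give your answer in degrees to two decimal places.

sin θ_c = n₂/n₁, so n₂/n₁ = sin 34.36° = 0.5644.
Brewster: tan θ_B = n₂/n₁ = 0.5644.
θ_B = arctan(0.5644) = 29.44°.

θ_B ≈ 29.44°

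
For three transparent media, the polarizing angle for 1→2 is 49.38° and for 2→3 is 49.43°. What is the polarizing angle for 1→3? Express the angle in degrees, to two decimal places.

n₂/n₁ = tan 49.38° = 1.1659 and n₃/n₂ = tan 49.43° = 1.1680.
So n₃/n₁ = (n₂/n₁)(n₃/n₂) = 1.1659 × 1.1680 = 1.3617.
θ_B(1→3) = arctan(1.3617) = 53.71°.

θ_B ≈ 53.71°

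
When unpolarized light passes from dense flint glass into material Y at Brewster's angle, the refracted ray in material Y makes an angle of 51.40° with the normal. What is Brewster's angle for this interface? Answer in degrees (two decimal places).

Since the reflected and refracted rays are at right angles at the polarizing angle, θ_B + θ_t = 90°.
θ_B = 90° − 51.40° = 38.60°.

θ_B ≈ 38.60°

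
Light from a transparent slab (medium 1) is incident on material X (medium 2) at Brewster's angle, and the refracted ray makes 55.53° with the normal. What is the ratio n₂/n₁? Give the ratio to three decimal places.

n₂/n₁ ≈ 0.687

At Brewster incidence θ_B = 90° − θ_t = 90° − 55.53° = 34.47°.
Then n₂/n₁ = tan θ_B = tan 34.47° = 0.687.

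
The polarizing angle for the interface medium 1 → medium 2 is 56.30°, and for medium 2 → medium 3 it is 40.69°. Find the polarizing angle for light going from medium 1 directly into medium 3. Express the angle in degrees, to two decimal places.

θ_B ≈ 52.20°

tan θ_B(1→2) = n₂/n₁ = tan 56.30° = 1.4994.
tan θ_B(2→3) = n₃/n₂ = tan 40.69° = 0.8598.
n₃/n₁ = 1.2893. Then tan θ_B(1→3) = n₃/n₁, so θ_B(1→3) = arctan(1.2893) = 52.20°.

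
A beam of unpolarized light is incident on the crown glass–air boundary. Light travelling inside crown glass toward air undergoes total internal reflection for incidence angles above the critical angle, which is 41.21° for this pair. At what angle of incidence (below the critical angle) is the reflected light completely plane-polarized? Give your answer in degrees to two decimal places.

θ_B ≈ 33.38°

n₂/n₁ = sin θ_c = sin 41.21° = 0.6588.
tan θ_B equals the same ratio, so θ_B = arctan(0.6588) = 33.38°.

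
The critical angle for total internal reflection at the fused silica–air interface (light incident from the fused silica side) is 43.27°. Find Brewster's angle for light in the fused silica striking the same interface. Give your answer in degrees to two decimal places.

θ_B ≈ 34.43°

sin θ_c = n₂/n₁, so n₂/n₁ = sin 43.27° = 0.6854.
Brewster: tan θ_B = n₂/n₁ = 0.6854.
θ_B = arctan(0.6854) = 34.43°.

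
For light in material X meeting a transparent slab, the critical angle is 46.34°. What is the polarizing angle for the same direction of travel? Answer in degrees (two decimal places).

sin θ_c = n₂/n₁, so n₂/n₁ = sin 46.34° = 0.7234.
Brewster: tan θ_B = n₂/n₁ = 0.7234.
θ_B = arctan(0.7234) = 35.88°.

θ_B ≈ 35.88°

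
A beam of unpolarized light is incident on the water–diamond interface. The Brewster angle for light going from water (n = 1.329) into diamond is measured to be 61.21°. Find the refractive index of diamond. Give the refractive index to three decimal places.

n ≈ 2.418

Full polarization of the reflected beam means tan θ_B = n₂/n₁, where n₁ is the incident medium (water).
n₂ = n₁ tan θ_B = 1.329 × tan 61.21° = 2.418.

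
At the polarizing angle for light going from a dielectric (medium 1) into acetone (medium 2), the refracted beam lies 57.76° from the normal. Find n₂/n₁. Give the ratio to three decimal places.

θ_B + θ_t = 90°, so θ_B = 90° − 57.76° = 32.24°.
Then n₂/n₁ = tan θ_B = tan 32.24° = 0.631.

n₂/n₁ ≈ 0.631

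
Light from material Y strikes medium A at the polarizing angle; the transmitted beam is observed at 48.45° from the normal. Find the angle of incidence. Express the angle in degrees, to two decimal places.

Brewster's condition makes the reflected and refracted beams perpendicular: θ_B + θ_t = 90°.
So θ_B = 90° − θ_t = 90° − 48.45° = 41.55°.

θ_B ≈ 41.55°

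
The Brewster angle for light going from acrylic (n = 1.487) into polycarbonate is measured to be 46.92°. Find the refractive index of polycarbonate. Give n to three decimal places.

n ≈ 1.590

At the Brewster angle, tan θ_B = n₂/n₁ with n₁ on the incident side (acrylic) and n₂ on the transmitted side (polycarbonate).
n₂ = n₁ tan θ_B = 1.487 × tan 46.92° = 1.590.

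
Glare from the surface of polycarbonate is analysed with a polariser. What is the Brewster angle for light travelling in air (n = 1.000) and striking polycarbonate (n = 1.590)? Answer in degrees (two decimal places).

The reflected p-component vanishes when tan θ_B = n₂/n₁.
Brewster's condition: tan θ_B = n₂/n₁ = 1.590/1.000 = 1.5900. Taking the arctangent, θ_B = 57.83°.

θ_B ≈ 57.83°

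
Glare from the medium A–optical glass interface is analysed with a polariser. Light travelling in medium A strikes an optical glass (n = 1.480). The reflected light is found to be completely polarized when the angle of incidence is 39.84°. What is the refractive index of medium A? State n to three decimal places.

n ≈ 1.774

Brewster's law: tan θ_B = n₂/n₁ (light incident in medium A, refracted into an optical glass).
n₁ = n₂ / tan θ_B = 1.480 / tan 39.84° = 1.774.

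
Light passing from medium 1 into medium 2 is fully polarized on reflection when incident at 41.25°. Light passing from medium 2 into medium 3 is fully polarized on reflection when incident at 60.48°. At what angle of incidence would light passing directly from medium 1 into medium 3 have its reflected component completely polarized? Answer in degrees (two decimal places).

Each Brewster angle gives a ratio: n₂/n₁ = tan 41.25° = 0.8770, n₃/n₂ = tan 60.48° = 1.7661.
n₃/n₁ = 1.5488. Then tan θ_B(1→3) = n₃/n₁, so θ_B(1→3) = arctan(1.5488) = 57.15°.

θ_B ≈ 57.15°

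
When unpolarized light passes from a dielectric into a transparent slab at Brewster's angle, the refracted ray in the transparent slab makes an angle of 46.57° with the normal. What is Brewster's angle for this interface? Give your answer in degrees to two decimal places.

Brewster's condition makes the reflected and refracted beams perpendicular: θ_B + θ_t = 90°.
θ_B = 90° − 46.57° = 43.43°.

θ_B ≈ 43.43°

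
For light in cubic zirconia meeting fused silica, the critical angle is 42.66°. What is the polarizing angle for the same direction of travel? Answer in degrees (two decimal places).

sin θ_c = n₂/n₁, so n₂/n₁ = sin 42.66° = 0.6776.
Brewster: tan θ_B = n₂/n₁ = 0.6776.
θ_B = arctan(0.6776) = 34.12°.

θ_B ≈ 34.12°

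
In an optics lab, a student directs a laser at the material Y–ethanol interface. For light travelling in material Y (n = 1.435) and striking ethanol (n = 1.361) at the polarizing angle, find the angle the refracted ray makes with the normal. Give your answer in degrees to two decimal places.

tan θ_B = n₂/n₁ = 1.361/1.435 = 0.9484, so θ_B = 43.48°.
At Brewster's angle the reflected and refracted rays are perpendicular, so θ_t = 90° − θ_B = 90° − 43.48° = 46.52°.

θ_t ≈ 46.52°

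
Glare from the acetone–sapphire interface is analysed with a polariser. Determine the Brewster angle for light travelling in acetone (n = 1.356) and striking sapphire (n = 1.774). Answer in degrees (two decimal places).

θ_B ≈ 52.61°

At Brewster's angle the reflected and refracted rays are perpendicular, which with Snell's law gives tan θ_B = n₂/n₁.
Here n₂/n₁ = 1.774/1.356 = 1.3083, and Brewster's law gives tan θ_B = n₂/n₁.
So θ_B = arctan 1.3083 = 52.61°.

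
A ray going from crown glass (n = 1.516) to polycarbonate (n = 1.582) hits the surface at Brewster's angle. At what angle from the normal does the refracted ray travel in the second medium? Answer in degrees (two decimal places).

tan θ_B = n₂/n₁ = 1.582/1.516 = 1.0435, so θ_B = 46.22°.
The refracted ray is perpendicular to the reflected ray, so θ_t = 90° − θ_B = 43.78°.

θ_t ≈ 43.78°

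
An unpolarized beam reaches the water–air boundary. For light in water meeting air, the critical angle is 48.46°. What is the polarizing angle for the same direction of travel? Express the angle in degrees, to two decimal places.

At the critical angle sin θ_c = n₂/n₁, giving n₂/n₁ = sin 48.46° = 0.7485.
Then tan θ_B = n₂/n₁ = 0.7485, so θ_B = arctan 0.7485 = 36.81°.

θ_B ≈ 36.81°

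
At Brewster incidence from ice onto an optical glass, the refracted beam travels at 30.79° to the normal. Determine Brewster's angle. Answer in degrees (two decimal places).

θ_B ≈ 59.21°

Brewster's condition makes the reflected and refracted beams perpendicular: θ_B + θ_t = 90°.
So θ_B = 90° − θ_t = 90° − 30.79° = 59.21°.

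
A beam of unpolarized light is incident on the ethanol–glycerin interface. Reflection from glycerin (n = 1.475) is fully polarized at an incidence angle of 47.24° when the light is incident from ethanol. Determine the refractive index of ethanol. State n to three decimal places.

At Brewster's angle, tan θ_B = n₂/n₁ with n₁ on the incident side (ethanol) and n₂ on the transmitted side (glycerin).
n₁ = n₂ / tan θ_B = 1.475 / tan 47.24° = 1.364.

n ≈ 1.364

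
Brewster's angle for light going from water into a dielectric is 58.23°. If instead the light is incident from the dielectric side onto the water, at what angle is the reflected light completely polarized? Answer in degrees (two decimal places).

θ_B' ≈ 31.77°

The two Brewster angles are complementary: θ_B' = 90° − θ_B = 90° − 58.23° = 31.77°.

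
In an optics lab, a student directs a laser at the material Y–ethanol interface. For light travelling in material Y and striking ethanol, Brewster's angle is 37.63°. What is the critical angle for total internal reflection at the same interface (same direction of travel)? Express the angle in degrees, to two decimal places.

tan θ_B = n₂/n₁ = tan 37.63° = 0.7709.
Total internal reflection: sin θ_c = n₂/n₁ = 0.7709.
θ_c = arcsin(0.7709) = 50.44°.

θ_c ≈ 50.44°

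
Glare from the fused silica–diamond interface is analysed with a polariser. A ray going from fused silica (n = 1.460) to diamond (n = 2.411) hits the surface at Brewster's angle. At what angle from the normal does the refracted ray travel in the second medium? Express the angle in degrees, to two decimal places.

θ_t ≈ 31.20°

tan θ_B = n₂/n₁ = 2.411/1.460 = 1.6514, so θ_B = 58.80°.
The refracted ray is perpendicular to the reflected ray, so θ_t = 90° − θ_B = 31.20°.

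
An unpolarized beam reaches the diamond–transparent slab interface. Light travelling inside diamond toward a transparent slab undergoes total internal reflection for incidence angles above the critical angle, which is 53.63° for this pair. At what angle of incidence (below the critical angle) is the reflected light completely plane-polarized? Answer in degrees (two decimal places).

θ_B ≈ 38.84°

sin θ_c = n₂/n₁, so n₂/n₁ = sin 53.63° = 0.8052.
Brewster: tan θ_B = n₂/n₁ = 0.8052.
θ_B = arctan(0.8052) = 38.84°.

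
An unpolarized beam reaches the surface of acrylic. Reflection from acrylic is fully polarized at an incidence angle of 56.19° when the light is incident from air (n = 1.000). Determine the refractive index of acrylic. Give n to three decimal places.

n ≈ 1.493

Full polarization of the reflected beam means tan θ_B = n₂/n₁, where n₁ is the incident medium (air).
n₂ = n₁ tan θ_B = 1.000 × tan 56.19° = 1.493.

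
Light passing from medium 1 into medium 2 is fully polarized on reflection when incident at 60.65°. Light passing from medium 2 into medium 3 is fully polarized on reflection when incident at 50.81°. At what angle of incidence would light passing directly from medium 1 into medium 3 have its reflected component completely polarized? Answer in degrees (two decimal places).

n₂/n₁ = tan 60.65° = 1.7783 and n₃/n₂ = tan 50.81° = 1.2266.
Multiplying, n₃/n₁ = 1.7783 × 1.2266 = 2.1812, and θ_B(1→3) = arctan 2.1812 = 65.37°.

θ_B ≈ 65.37°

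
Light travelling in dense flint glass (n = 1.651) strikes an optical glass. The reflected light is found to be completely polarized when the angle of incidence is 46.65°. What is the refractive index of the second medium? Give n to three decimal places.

n ≈ 1.749

Brewster's law: tan θ_B = n₂/n₁ (light incident in dense flint glass, refracted into an optical glass).
n₂ = n₁ tan θ_B = 1.651 × tan 46.65° = 1.749.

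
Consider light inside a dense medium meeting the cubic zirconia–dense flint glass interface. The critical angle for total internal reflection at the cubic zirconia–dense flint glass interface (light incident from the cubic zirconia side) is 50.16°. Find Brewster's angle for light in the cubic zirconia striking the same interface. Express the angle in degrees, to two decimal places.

θ_B ≈ 37.52°

n₂/n₁ = sin θ_c = sin 50.16° = 0.7678.
tan θ_B equals the same ratio, so θ_B = arctan(0.7678) = 37.52°.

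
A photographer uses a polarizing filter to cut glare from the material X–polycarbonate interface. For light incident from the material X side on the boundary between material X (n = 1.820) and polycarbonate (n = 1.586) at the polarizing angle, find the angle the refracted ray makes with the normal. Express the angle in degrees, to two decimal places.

θ_t ≈ 48.93°

First find Brewster's angle: tan θ_B = 1.586/1.820 = 0.8714, giving θ_B = 41.07°.
At Brewster's angle the reflected and refracted rays are perpendicular, so θ_t = 90° − θ_B = 90° − 41.07° = 48.93°.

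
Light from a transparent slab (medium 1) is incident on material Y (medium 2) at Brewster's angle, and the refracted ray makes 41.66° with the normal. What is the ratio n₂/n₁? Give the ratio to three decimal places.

At Brewster incidence θ_B = 90° − θ_t = 90° − 41.66° = 48.34°.
Then n₂/n₁ = tan θ_B = tan 48.34° = 1.124.

n₂/n₁ ≈ 1.124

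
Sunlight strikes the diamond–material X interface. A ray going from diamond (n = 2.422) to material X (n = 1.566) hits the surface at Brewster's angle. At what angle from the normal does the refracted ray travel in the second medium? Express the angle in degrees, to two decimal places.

First find Brewster's angle: tan θ_B = 1.566/2.422 = 0.6466, giving θ_B = 32.89°.
At Brewster's angle the reflected and refracted rays are perpendicular, so θ_t = 90° − θ_B = 90° − 32.89° = 57.11°.

θ_t ≈ 57.11°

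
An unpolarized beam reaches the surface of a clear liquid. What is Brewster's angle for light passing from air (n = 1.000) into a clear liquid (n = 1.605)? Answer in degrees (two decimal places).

θ_B ≈ 58.07°

tan θ_B = n₂/n₁ = 1.605/1.000 = 1.6050. Taking the arctangent, θ_B = 58.07°.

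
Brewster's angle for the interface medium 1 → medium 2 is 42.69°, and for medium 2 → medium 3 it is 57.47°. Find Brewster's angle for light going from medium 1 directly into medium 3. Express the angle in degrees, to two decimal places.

Each Brewster angle gives a ratio: n₂/n₁ = tan 42.69° = 0.9225, n₃/n₂ = tan 57.47° = 1.5679.
n₃/n₁ = 1.4463. Then tan θ_B(1→3) = n₃/n₁, so θ_B(1→3) = arctan(1.4463) = 55.34°.

θ_B ≈ 55.34°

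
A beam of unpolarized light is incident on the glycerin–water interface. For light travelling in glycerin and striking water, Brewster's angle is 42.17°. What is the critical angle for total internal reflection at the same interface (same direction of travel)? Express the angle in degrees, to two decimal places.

θ_c ≈ 64.93°

From Brewster, n₂/n₁ = tan θ_B = tan 42.17° = 0.9058.
Then sin θ_c = n₂/n₁ = 0.9058, so θ_c = arcsin 0.9058 = 64.93°.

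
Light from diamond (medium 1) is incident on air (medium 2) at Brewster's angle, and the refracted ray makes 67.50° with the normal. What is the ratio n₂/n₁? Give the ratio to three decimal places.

n₂/n₁ ≈ 0.414

θ_B + θ_t = 90°, so θ_B = 90° − 67.50° = 22.50°.
tan θ_B = n₂/n₁, so n₂/n₁ = tan 22.50° = 0.414.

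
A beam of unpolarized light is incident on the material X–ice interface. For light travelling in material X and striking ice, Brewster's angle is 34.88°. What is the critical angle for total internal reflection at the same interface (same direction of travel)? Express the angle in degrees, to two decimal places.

n₂/n₁ = tan 34.88° = 0.6971; the critical angle satisfies sin θ_c = n₂/n₁.
θ_c = arcsin(0.6971) = 44.19°.

θ_c ≈ 44.19°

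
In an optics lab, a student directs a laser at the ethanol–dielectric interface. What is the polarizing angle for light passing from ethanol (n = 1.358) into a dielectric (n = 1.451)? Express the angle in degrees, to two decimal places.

θ_B ≈ 46.90°

At Brewster's angle the reflected and refracted rays are perpendicular, which with Snell's law gives tan θ_B = n₂/n₁.
Brewster's condition: tan θ_B = n₂/n₁ = 1.451/1.358 = 1.0685.
So θ_B = arctan 1.0685 = 46.90°.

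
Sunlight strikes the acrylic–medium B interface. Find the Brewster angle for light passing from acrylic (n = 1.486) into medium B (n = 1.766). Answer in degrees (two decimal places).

Brewster's condition: tan θ_B = n₂/n₁ = 1.766/1.486 = 1.1884.
θ_B = arctan(1.1884) = 49.92°.

θ_B ≈ 49.92°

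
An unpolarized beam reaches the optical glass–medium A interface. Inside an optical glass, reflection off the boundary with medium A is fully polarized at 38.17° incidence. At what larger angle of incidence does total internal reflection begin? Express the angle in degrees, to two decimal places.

From Brewster, n₂/n₁ = tan θ_B = tan 38.17° = 0.7861.
Then sin θ_c = n₂/n₁ = 0.7861, so θ_c = arcsin 0.7861 = 51.82°.

θ_c ≈ 51.82°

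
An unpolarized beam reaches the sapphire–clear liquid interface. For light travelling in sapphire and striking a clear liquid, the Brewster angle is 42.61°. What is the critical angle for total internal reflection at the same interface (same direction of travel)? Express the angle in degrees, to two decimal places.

θ_c ≈ 66.91°

tan θ_B = n₂/n₁ = tan 42.61° = 0.9199.
Total internal reflection: sin θ_c = n₂/n₁ = 0.9199.
θ_c = arcsin(0.9199) = 66.91°.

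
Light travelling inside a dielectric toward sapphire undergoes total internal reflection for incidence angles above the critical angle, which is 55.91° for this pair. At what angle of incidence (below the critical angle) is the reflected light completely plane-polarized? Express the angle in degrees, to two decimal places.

sin θ_c = n₂/n₁, so n₂/n₁ = sin 55.91° = 0.8282.
Brewster: tan θ_B = n₂/n₁ = 0.8282.
θ_B = arctan(0.8282) = 39.63°.

θ_B ≈ 39.63°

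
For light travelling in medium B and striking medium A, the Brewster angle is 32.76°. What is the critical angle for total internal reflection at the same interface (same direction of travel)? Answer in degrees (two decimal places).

θ_c ≈ 40.05°

From Brewster, n₂/n₁ = tan θ_B = tan 32.76° = 0.6435.
Then sin θ_c = n₂/n₁ = 0.6435, so θ_c = arcsin 0.6435 = 40.05°.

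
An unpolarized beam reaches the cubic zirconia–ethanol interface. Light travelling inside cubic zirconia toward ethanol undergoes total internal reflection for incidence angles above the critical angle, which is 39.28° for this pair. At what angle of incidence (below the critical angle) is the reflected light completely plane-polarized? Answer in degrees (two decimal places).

θ_B ≈ 32.34°

n₂/n₁ = sin θ_c = sin 39.28° = 0.6331.
tan θ_B equals the same ratio, so θ_B = arctan(0.6331) = 32.34°.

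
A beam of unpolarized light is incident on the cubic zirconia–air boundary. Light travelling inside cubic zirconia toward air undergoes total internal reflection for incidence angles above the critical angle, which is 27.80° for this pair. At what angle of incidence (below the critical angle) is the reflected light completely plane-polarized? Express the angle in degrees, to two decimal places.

θ_B ≈ 25.00°

sin θ_c = n₂/n₁, so n₂/n₁ = sin 27.80° = 0.4664.
Brewster: tan θ_B = n₂/n₁ = 0.4664.
θ_B = arctan(0.4664) = 25.00°.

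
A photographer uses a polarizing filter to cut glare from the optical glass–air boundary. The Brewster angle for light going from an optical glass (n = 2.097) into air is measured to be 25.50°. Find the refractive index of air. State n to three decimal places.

n ≈ 1.000

Brewster's law: tan θ_B = n₂/n₁ (light incident in an optical glass, refracted into air).
n₂ = n₁ tan θ_B = 2.097 × tan 25.50° = 1.000.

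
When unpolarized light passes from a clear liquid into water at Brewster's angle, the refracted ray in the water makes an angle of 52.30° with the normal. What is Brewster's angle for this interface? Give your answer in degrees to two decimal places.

Since the reflected and refracted rays are at right angles at the polarizing angle, θ_B + θ_t = 90°.
θ_B = 90° − 52.30° = 37.70°.

θ_B ≈ 37.70°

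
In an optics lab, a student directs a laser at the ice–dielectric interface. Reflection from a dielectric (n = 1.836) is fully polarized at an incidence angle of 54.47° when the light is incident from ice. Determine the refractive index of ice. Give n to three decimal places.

n ≈ 1.311

Full polarization of the reflected beam means tan θ_B = n₂/n₁, where n₁ is the incident medium (ice).
n₁ = n₂ / tan θ_B = 1.836 / tan 54.47° = 1.311.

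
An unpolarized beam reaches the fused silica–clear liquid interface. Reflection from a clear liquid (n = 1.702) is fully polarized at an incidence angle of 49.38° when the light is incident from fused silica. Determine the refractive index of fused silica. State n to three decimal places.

n ≈ 1.460

At Brewster's angle, tan θ_B = n₂/n₁ with n₁ on the incident side (fused silica) and n₂ on the transmitted side (a clear liquid).
n₁ = n₂ / tan θ_B = 1.702 / tan 49.38° = 1.460.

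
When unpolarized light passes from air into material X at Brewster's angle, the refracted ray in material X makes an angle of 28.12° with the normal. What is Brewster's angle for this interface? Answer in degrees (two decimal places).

θ_B ≈ 61.88°

Brewster's condition makes the reflected and refracted beams perpendicular: θ_B + θ_t = 90°.
So θ_B = 90° − θ_t = 90° − 28.12° = 61.88°.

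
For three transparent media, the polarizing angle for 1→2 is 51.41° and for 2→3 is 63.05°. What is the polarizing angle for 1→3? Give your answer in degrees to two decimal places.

n₂/n₁ = tan 51.41° = 1.2531 and n₃/n₂ = tan 63.05° = 1.9669.
n₃/n₁ = 2.4647. Then tan θ_B(1→3) = n₃/n₁, so θ_B(1→3) = arctan(2.4647) = 67.92°.

θ_B ≈ 67.92°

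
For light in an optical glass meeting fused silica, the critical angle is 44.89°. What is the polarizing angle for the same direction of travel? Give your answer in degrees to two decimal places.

θ_B ≈ 35.21°

At the critical angle sin θ_c = n₂/n₁, giving n₂/n₁ = sin 44.89° = 0.7057.
Then tan θ_B = n₂/n₁ = 0.7057, so θ_B = arctan 0.7057 = 35.21°.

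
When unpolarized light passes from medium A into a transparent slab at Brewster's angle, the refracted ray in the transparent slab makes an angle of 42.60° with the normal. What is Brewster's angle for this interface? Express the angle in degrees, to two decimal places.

Brewster's condition makes the reflected and refracted beams perpendicular: θ_B + θ_t = 90°.
So θ_B = 90° − θ_t = 90° − 42.60° = 47.40°.

θ_B ≈ 47.40°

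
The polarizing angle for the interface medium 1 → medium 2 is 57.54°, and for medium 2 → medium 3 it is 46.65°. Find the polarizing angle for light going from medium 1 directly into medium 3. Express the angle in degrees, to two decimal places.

θ_B ≈ 59.02°

Each Brewster angle gives a ratio: n₂/n₁ = tan 57.54° = 1.5721, n₃/n₂ = tan 46.65° = 1.0593.
Multiplying, n₃/n₁ = 1.5721 × 1.0593 = 1.6654, and θ_B(1→3) = arctan 1.6654 = 59.02°.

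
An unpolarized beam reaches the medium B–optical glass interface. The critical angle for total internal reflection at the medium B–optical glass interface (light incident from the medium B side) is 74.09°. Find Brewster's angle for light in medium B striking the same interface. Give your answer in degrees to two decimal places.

θ_B ≈ 43.88°

n₂/n₁ = sin θ_c = sin 74.09° = 0.9617.
tan θ_B equals the same ratio, so θ_B = arctan(0.9617) = 43.88°.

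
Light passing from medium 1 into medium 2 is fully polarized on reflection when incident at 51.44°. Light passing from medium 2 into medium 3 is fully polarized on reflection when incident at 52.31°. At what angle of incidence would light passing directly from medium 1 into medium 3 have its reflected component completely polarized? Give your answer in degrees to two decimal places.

tan θ_B(1→2) = n₂/n₁ = tan 51.44° = 1.2545.
tan θ_B(2→3) = n₃/n₂ = tan 52.31° = 1.2943.
So n₃/n₁ = (n₂/n₁)(n₃/n₂) = 1.2545 × 1.2943 = 1.6237.
θ_B(1→3) = arctan(1.6237) = 58.37°.

θ_B ≈ 58.37°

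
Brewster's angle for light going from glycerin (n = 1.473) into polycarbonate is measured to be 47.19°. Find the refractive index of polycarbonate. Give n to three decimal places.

n ≈ 1.590

At Brewster's angle, tan θ_B = n₂/n₁ with n₁ on the incident side (glycerin) and n₂ on the transmitted side (polycarbonate).
n₂ = n₁ tan θ_B = 1.473 × tan 47.19° = 1.590.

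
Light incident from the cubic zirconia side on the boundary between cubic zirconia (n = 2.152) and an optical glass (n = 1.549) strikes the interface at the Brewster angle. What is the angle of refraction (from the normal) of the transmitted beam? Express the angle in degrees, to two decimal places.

θ_t ≈ 54.25°

tan θ_B = n₂/n₁ = 1.549/2.152 = 0.7198, so θ_B = 35.75°.
The refracted ray is perpendicular to the reflected ray, so θ_t = 90° − θ_B = 54.25°.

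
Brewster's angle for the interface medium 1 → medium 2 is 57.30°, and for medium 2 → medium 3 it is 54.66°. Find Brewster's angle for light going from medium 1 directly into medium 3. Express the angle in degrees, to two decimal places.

n₂/n₁ = tan 57.30° = 1.5577 and n₃/n₂ = tan 54.66° = 1.4103.
So n₃/n₁ = (n₂/n₁)(n₃/n₂) = 1.5577 × 1.4103 = 2.1967.
θ_B(1→3) = arctan(2.1967) = 65.52°.

θ_B ≈ 65.52°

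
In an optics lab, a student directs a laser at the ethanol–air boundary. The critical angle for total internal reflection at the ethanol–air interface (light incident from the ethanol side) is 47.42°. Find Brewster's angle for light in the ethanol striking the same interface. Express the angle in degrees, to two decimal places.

θ_B ≈ 36.37°

At the critical angle sin θ_c = n₂/n₁, giving n₂/n₁ = sin 47.42° = 0.7363.
Then tan θ_B = n₂/n₁ = 0.7363, so θ_B = arctan 0.7363 = 36.37°.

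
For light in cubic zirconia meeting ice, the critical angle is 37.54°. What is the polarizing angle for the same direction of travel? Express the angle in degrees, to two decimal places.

θ_B ≈ 31.35°

sin θ_c = n₂/n₁, so n₂/n₁ = sin 37.54° = 0.6093.
Brewster: tan θ_B = n₂/n₁ = 0.6093.
θ_B = arctan(0.6093) = 31.35°.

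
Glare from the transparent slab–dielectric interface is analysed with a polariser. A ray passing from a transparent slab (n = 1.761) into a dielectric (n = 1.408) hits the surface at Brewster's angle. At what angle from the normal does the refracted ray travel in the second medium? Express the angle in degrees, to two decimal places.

θ_B = arctan(n₂/n₁) = arctan(1.408/1.761) = 38.64°.
At Brewster's angle the reflected and refracted rays are perpendicular, so θ_t = 90° − θ_B = 90° − 38.64° = 51.36°.

θ_t ≈ 51.36°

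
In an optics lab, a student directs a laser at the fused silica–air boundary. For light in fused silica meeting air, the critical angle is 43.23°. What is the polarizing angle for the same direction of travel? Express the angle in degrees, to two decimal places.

θ_B ≈ 34.41°

At the critical angle sin θ_c = n₂/n₁, giving n₂/n₁ = sin 43.23° = 0.6849.
Then tan θ_B = n₂/n₁ = 0.6849, so θ_B = arctan 0.6849 = 34.41°.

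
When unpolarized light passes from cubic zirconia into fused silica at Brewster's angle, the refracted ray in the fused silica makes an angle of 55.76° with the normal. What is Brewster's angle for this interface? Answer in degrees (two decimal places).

Since the reflected and refracted rays are at right angles at the polarizing angle, θ_B + θ_t = 90°.
θ_B = 90° − 55.76° = 34.24°.

θ_B ≈ 34.24°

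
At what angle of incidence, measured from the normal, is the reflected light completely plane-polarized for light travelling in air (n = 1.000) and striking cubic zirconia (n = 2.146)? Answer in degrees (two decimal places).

tan θ_B = n₂/n₁ = 2.146/1.000 = 2.1460. Taking the arctangent, θ_B = 65.02°.

θ_B ≈ 65.02°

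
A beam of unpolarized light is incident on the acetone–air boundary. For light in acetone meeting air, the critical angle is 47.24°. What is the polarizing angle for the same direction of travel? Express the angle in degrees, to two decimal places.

θ_B ≈ 36.29°

sin θ_c = n₂/n₁, so n₂/n₁ = sin 47.24° = 0.7342.
Brewster: tan θ_B = n₂/n₁ = 0.7342.
θ_B = arctan(0.7342) = 36.29°.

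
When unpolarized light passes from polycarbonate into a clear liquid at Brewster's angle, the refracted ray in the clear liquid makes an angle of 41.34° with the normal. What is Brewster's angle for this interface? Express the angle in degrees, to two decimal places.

θ_B ≈ 48.66°

Since the reflected and refracted rays are at right angles at the polarizing angle, θ_B + θ_t = 90°.
θ_B = 90° − 41.34° = 48.66°.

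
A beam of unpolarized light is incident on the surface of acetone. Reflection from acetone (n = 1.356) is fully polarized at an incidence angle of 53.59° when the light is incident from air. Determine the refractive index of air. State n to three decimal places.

Full polarization of the reflected beam means tan θ_B = n₂/n₁, where n₁ is the incident medium (air).
n₁ = n₂ / tan θ_B = 1.356 / tan 53.59° = 1.000.

n ≈ 1.000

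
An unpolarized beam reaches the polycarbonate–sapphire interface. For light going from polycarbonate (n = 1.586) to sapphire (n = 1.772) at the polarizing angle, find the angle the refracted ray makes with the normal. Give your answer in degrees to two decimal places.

First find Brewster's angle: tan θ_B = 1.772/1.586 = 1.1173, giving θ_B = 48.17°.
The refracted ray is perpendicular to the reflected ray, so θ_t = 90° − θ_B = 41.83°.

θ_t ≈ 41.83°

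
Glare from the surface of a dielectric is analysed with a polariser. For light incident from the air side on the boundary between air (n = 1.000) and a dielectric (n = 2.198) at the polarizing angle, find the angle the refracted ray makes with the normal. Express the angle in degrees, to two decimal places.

θ_t ≈ 24.46°

θ_B = arctan(n₂/n₁) = arctan(2.198/1.000) = 65.54°.
The refracted ray is perpendicular to the reflected ray, so θ_t = 90° − θ_B = 24.46°.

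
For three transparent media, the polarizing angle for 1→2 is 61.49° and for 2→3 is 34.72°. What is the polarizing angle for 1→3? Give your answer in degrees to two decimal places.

n₂/n₁ = tan 61.49° = 1.8410 and n₃/n₂ = tan 34.72° = 0.6929.
n₃/n₁ = 1.2757. Then tan θ_B(1→3) = n₃/n₁, so θ_B(1→3) = arctan(1.2757) = 51.91°.

θ_B ≈ 51.91°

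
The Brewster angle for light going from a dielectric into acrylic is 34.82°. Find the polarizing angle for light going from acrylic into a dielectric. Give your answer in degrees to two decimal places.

The two Brewster angles are complementary: θ_B' = 90° − θ_B = 90° − 34.82° = 55.18°.

θ_B' ≈ 55.18°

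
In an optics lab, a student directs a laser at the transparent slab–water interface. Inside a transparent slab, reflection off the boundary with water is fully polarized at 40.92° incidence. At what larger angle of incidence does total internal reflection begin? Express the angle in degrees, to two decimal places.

θ_c ≈ 60.09°

n₂/n₁ = tan 40.92° = 0.8668; the critical angle satisfies sin θ_c = n₂/n₁.
θ_c = arcsin(0.8668) = 60.09°.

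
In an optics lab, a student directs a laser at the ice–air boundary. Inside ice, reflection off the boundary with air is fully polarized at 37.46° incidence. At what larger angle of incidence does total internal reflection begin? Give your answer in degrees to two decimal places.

tan θ_B = n₂/n₁ = tan 37.46° = 0.7662.
Total internal reflection: sin θ_c = n₂/n₁ = 0.7662.
θ_c = arcsin(0.7662) = 50.02°.

θ_c ≈ 50.02°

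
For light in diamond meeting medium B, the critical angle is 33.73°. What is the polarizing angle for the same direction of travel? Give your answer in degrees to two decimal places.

θ_B ≈ 29.04°

At the critical angle sin θ_c = n₂/n₁, giving n₂/n₁ = sin 33.73° = 0.5553.
Then tan θ_B = n₂/n₁ = 0.5553, so θ_B = arctan 0.5553 = 29.04°.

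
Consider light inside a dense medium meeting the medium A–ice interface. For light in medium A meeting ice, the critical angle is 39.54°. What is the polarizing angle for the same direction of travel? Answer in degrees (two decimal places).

At the critical angle sin θ_c = n₂/n₁, giving n₂/n₁ = sin 39.54° = 0.6366.
Then tan θ_B = n₂/n₁ = 0.6366, so θ_B = arctan 0.6366 = 32.48°.

θ_B ≈ 32.48°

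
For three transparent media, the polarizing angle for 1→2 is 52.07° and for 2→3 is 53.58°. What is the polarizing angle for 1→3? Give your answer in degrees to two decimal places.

Each Brewster angle gives a ratio: n₂/n₁ = tan 52.07° = 1.2832, n₃/n₂ = tan 53.58° = 1.3554.
Multiplying, n₃/n₁ = 1.2832 × 1.3554 = 1.7392, and θ_B(1→3) = arctan 1.7392 = 60.10°.

θ_B ≈ 60.10°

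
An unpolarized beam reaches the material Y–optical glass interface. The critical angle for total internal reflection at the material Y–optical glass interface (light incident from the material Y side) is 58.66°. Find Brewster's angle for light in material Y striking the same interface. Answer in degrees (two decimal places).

θ_B ≈ 40.50°

sin θ_c = n₂/n₁, so n₂/n₁ = sin 58.66° = 0.8541.
Brewster: tan θ_B = n₂/n₁ = 0.8541.
θ_B = arctan(0.8541) = 40.50°.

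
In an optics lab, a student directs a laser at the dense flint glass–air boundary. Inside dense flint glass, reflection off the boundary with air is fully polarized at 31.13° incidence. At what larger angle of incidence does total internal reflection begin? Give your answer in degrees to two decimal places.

tan θ_B = n₂/n₁ = tan 31.13° = 0.6040.
Total internal reflection: sin θ_c = n₂/n₁ = 0.6040.
θ_c = arcsin(0.6040) = 37.15°.

θ_c ≈ 37.15°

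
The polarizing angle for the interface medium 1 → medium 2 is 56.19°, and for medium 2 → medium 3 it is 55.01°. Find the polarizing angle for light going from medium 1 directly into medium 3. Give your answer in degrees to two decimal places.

Each Brewster angle gives a ratio: n₂/n₁ = tan 56.19° = 1.4932, n₃/n₂ = tan 55.01° = 1.4287.
So n₃/n₁ = (n₂/n₁)(n₃/n₂) = 1.4932 × 1.4287 = 2.1333.
θ_B(1→3) = arctan(2.1333) = 64.89°.

θ_B ≈ 64.89°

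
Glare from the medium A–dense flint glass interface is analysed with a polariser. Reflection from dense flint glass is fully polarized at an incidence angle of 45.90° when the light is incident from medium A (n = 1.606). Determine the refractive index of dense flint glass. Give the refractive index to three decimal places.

n ≈ 1.657

Brewster's law: tan θ_B = n₂/n₁ (light incident in medium A, refracted into dense flint glass).
n₂ = n₁ tan θ_B = 1.606 × tan 45.90° = 1.657.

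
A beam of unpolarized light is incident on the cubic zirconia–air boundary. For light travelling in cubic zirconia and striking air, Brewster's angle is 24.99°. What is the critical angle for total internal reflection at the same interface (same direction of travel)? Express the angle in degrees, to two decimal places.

From Brewster, n₂/n₁ = tan θ_B = tan 24.99° = 0.4661.
Then sin θ_c = n₂/n₁ = 0.4661, so θ_c = arcsin 0.4661 = 27.78°.

θ_c ≈ 27.78°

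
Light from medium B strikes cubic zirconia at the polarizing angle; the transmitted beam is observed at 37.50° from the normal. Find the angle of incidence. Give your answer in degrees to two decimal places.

Since the reflected and refracted rays are at right angles at the polarizing angle, θ_B + θ_t = 90°.
θ_B = 90° − 37.50° = 52.50°.

θ_B ≈ 52.50°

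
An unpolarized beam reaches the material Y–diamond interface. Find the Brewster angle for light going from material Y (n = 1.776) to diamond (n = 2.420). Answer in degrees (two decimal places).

tan θ_B = n₂/n₁ = 2.420/1.776 = 1.3626.
θ_B = arctan(1.3626) = 53.73°.

θ_B ≈ 53.73°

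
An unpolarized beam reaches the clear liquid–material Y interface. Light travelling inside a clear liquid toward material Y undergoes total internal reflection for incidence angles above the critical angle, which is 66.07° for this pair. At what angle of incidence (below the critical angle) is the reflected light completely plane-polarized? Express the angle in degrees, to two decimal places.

At the critical angle sin θ_c = n₂/n₁, giving n₂/n₁ = sin 66.07° = 0.9140.
Then tan θ_B = n₂/n₁ = 0.9140, so θ_B = arctan 0.9140 = 42.43°.

θ_B ≈ 42.43°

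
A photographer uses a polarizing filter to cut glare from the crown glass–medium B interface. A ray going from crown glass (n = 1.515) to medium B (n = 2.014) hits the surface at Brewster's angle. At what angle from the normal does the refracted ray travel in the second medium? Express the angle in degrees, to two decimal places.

First find Brewster's angle: tan θ_B = 2.014/1.515 = 1.3294, giving θ_B = 53.05°.
The refracted ray is perpendicular to the reflected ray, so θ_t = 90° − θ_B = 36.95°.

θ_t ≈ 36.95°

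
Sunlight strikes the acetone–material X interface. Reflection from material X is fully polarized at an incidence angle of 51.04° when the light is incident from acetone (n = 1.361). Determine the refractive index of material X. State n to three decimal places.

Brewster's law: tan θ_B = n₂/n₁ (light incident in acetone, refracted into material X).
n₂ = n₁ tan θ_B = 1.361 × tan 51.04° = 1.683.

n ≈ 1.683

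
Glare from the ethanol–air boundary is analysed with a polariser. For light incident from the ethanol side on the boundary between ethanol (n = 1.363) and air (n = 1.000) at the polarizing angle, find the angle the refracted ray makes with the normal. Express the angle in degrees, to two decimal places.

tan θ_B = n₂/n₁ = 1.000/1.363 = 0.7337, so θ_B = 36.27°.
The refracted ray is perpendicular to the reflected ray, so θ_t = 90° − θ_B = 53.73°.

θ_t ≈ 53.73°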